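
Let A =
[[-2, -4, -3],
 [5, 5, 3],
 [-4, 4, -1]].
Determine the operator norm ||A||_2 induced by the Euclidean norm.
||A||_2 ≈ 9.2622 (= sqrt(largest eigenvalue of A^T A))

||A||_2 = sigma_max(A) = sqrt(lambda_max(A^T A)). Form the symmetric matrix M = A^T A =
[[45, 17, 25],
 [17, 57, 23],
 [25, 23, 19]].
Its characteristic polynomial (trace, sum of principal 2x2 minors, determinant of M give the coefficients) is
  p(λ) = det(λ I - M) = λ^3 - 121λ^2 + 3060λ - 3364.
No integer candidate from the rational root theorem (±divisors of 3364) is a root, so the roots are irrational. The cubic discriminant is Δ = 20758316912 > 0, so there are three distinct real roots. p(1) = -424 and p(2) = 2280 have opposite signs, so a root lies in (1, 2); Newton's method refines it to λ ≈ 1.1513. p(34) = 104 and p(35) = -1614 have opposite signs, so a root lies in (34, 35); Newton's method refines it to λ ≈ 34.0611. p(85) = -3364 and p(86) = 936 have opposite signs, so a root lies in (85, 86); Newton's method refines it to λ ≈ 85.7876. Check (Vieta): the three roots sum to 121, matching tr M = 121.
So the eigenvalues of A^T A are ≈ 1.1513, 34.0611, 85.7876 (all ≥ 0, as they must be for A^T A). The largest is λ_max ≈ 85.7876, hence ||A||_2 = sqrt(λ_max) ≈ 9.2622.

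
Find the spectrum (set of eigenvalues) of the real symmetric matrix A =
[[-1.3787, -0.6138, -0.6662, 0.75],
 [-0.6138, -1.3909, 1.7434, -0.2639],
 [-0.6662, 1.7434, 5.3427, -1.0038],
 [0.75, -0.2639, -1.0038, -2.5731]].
sigma(A) ≈ {-3, -2, -1, 6}

A is real symmetric, so its spectrum consists of real eigenvalues. Expanding the characteristic polynomial of the displayed matrix gives
  det(λ I - A) = p(λ) = λ^4 + (0)λ^3 + (-25)λ^2 + (-60)λ + (-36).
Solving p(λ) = 0 yields eigenvalues ≈ -3, -2, -1, 6. (A is shown rounded to 4 decimals, so these recover the underlying integer eigenvalues to within that precision.)
Verification: the trace of A = 0 equals the sum of eigenvalues 0, and det(A) ≈ -35.9998 matches the eigenvalue product -36.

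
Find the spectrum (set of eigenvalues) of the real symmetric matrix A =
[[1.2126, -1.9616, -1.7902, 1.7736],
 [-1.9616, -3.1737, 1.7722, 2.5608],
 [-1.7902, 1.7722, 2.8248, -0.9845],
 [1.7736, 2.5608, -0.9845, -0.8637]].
sigma(A) ≈ {-6, 0, 1, 5}

A is real symmetric, so its spectrum consists of real eigenvalues. Expanding the characteristic polynomial of the displayed matrix gives
  det(λ I - A) = p(λ) = λ^4 + (0)λ^3 + (-31)λ^2 + (29.9988)λ + (0).
Solving p(λ) = 0 yields eigenvalues ≈ -6, 0, 1, 5. (A is shown rounded to 4 decimals, so these recover the underlying integer eigenvalues to within that precision.)
Verification: the trace of A = 0 equals the sum of eigenvalues 0, and det(A) ≈ 0.0001 matches the eigenvalue product 0.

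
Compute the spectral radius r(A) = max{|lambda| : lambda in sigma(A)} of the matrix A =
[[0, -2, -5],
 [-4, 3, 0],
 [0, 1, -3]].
r(A) ≈ 5.0678

The eigenvalues of A are the roots of its characteristic polynomial. With M = A (coefficients from the trace, the sum of principal 2x2 minors, and det A):
  p(λ) = det(λ I - M) = λ^3 - 17λ - 44.
No integer candidate from the rational root theorem (±divisors of 44) is a root, so the roots are irrational. The cubic discriminant is Δ = -32620 < 0, so there is one real root and a complex-conjugate pair. p(5) = -4 and p(6) = 70 have opposite signs, so a root lies in (5, 6); Newton's method refines it to λ ≈ 5.0678. Dividing out (λ - (5.0678)) leaves approximately λ^2 + 5.0678λ + 8.6823. For λ^2 + 5.0678λ + 8.6823 the discriminant is -9.0469. It is negative, so the remaining roots are the complex-conjugate pair λ ≈ -2.5339 ± 1.5039i. Their product equals the constant term, so |λ|^2 ≈ 8.6823 and |λ| ≈ 2.9466.
Thus the eigenvalues (to 4 decimals) are 5.0678 (modulus 5.0678); -2.5339 ± 1.5039i (modulus 2.9466). The spectral radius is the largest modulus: r(A) ≈ 5.0678. (Cross-check: r(A) ≤ ||A||_2 ≈ 6.0851; equality holds whenever A is normal, though it can also hold for some non-normal A.)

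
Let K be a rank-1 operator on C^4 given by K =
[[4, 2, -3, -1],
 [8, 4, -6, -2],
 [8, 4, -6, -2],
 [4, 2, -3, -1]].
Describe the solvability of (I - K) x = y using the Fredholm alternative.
(I - K) is singular (det(I - K) = 0, i.e. 1 ∈ sigma(K)). (I - K) x = y is solvable iff y ⊥ ker((I - K)^*) = span{(4, 2, -3, -1)}, i.e. iff 4y_1 + 2y_2 - 3y_3 - y_4 = 0. When solvable, the solutions are x = y + c·(1, 2, 2, 1), c arbitrary (ker(I - K) = span{(1, 2, 2, 1)}, dimension 1).

K has rank 1, so it is an outer product K = u v^T: every row of K is a multiple of one row vector. Reading off the entries, u = (1, 2, 2, 1) and v = (4, 2, -3, -1) (row i of K equals u_i·v^T). A rank-one matrix u v^T satisfies K u = u (v·u) and kills the (3)-dimensional subspace v^⊥, so its characteristic polynomial is lambda^3 (lambda - v·u) with v·u = tr K = 1. Hence the eigenvalues of I - K are 1 (multiplicity 3) and 1 - (1) = 0, so det(I - K) = 0. (Direct check: I - K =
[[-3, -2, 3, 1],
 [-8, -3, 6, 2],
 [-8, -4, 7, 2],
 [-4, -2, 3, 2]]
has determinant 0.) So 1 is an eigenvalue of K and (I - K) is not invertible. The finite-dimensional Fredholm alternative says: either (I - K) is invertible, or ker(I - K) ≠ {0} and then range(I - K) = ker((I - K)^*)^⊥, with dim ker(I - K) = dim ker((I - K)^*). We are in the second case, so we need both kernels. Kernel of I - K: (I - K) u = u - u (v·u) = u - u = 0, so ker(I - K) = span{u} = span{(1, 2, 2, 1)} (it is exactly 1-dimensional because rank(I - K) = 3). Kernel of the adjoint: K is real, so (I - K)^* = I - K^T = I - v u^T, and (I - v u^T) v = v - v (u·v) = 0; hence ker((I - K)^*) = span{v} = span{(4, 2, -3, -1)}. Therefore (I - K) x = y is solvable iff <y, v> = 0, i.e. iff 4y_1 + 2y_2 - 3y_3 - y_4 = 0. When this holds, K y = u (v·y) = 0, so (I - K) y = y and x = y is a particular solution; the full solution set is the line x = y + c·u = y + c·(1, 2, 2, 1), c ∈ C.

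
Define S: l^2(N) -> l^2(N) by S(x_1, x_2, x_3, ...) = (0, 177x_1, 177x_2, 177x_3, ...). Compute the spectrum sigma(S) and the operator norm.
sigma(S) = closed disk {z in C : |z| ≤ 177}; ||S|| = 177

Note S = 177·U where U is the unit right shift (U x)_k = x_{k-1} (with x_0 := 0); so ||S|| = 177||U|| and sigma(S) = 177·sigma(U). ||S x||^2 = sum_{k≥1} |177x_k|^2 = 31329||x||^2, so ||S|| = 177 and sigma(S) ⊂ {|z| ≤ 177}. For any |lambda| < 177, the equation (S - lambda I) x = 0 forces x_1 = 0, then 177x_k = lambda x_{k+1} ⇒ x = 0, so S has no eigenvalues. But (S - lambda I) is not surjective for |lambda| < 177: solving (S - lambda I) x = e_1 would require x_n proportional to (lambda/177)^(-n), which is not in l^2. So every |lambda| < 177 lies in the residual spectrum. The boundary |lambda| = 177 is in the approximate point spectrum (the spectrum is closed). Hence sigma(S) is the closed disk of radius 177.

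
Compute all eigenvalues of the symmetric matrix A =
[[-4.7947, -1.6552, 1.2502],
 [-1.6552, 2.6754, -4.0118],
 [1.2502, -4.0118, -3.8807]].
sigma(A) ≈ {-6, -5, 5}

A is real symmetric, so its spectrum consists of real eigenvalues. Expanding the characteristic polynomial of the displayed matrix gives
  det(λ I - A) = p(λ) = λ^3 + (6)λ^2 + (-25)λ + (-150.0028).
Solving p(λ) = 0 yields eigenvalues ≈ -6, -5, 5. (A is shown rounded to 4 decimals, so these recover the underlying integer eigenvalues to within that precision.)
Verification: the trace of A = -6 equals the sum of eigenvalues -6, and det(A) ≈ 150.0028 matches the eigenvalue product 150.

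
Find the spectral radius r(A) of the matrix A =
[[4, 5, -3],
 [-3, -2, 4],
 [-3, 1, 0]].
r(A) ≈ 3.7112

The eigenvalues of A are the roots of its characteristic polynomial. With M = A (coefficients from the trace, the sum of principal 2x2 minors, and det A):
  p(λ) = det(λ I - M) = λ^3 - 2λ^2 - 6λ + 49.
No integer candidate from the rational root theorem (±divisors of 49) is a root, so the roots are irrational. The cubic discriminant is Δ = -51667 < 0, so there is one real root and a complex-conjugate pair. p(-4) = -23 and p(-3) = 22 have opposite signs, so a root lies in (-4, -3); Newton's method refines it to λ ≈ -3.5577. Dividing out (λ - (-3.5577)) leaves approximately λ^2 - 5.5577λ + 13.7728. For λ^2 - 5.5577λ + 13.7728 the discriminant is -24.2031. It is negative, so the remaining roots are the complex-conjugate pair λ ≈ 2.7789 ± 2.4598i. Their product equals the constant term, so |λ|^2 ≈ 13.7728 and |λ| ≈ 3.7112.
Thus the eigenvalues (to 4 decimals) are -3.5577 (modulus 3.5577); 2.7789 ± 2.4598i (modulus 3.7112). The spectral radius is the largest modulus: r(A) ≈ 3.7112. (Cross-check: r(A) ≤ ||A||_2 ≈ 8.7479; equality holds whenever A is normal, though it can also hold for some non-normal A.)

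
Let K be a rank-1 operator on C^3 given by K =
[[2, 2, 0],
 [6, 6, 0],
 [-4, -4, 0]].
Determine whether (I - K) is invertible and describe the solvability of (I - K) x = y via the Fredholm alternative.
(I - K) is invertible (det(I - K) = -7 ≠ 0), so for every y in C^3 the equation (I - K) x = y has a unique solution.

K has rank 1, so it is an outer product K = u v^T: every row of K is a multiple of one row vector. Reading off the entries, u = (-1, -3, 2) and v = (-2, -2, 0) (row i of K equals u_i·v^T). A rank-one matrix u v^T satisfies K u = u (v·u) and kills the (2)-dimensional subspace v^⊥, so its characteristic polynomial is lambda^2 (lambda - v·u) with v·u = tr K = 8. Hence the eigenvalues of I - K are 1 (multiplicity 2) and 1 - (8) = -7, so det(I - K) = -7. (Direct check: I - K =
[[-1, -2, 0],
 [-6, -5, 0],
 [4, 4, 1]]
has determinant -7.) The finite-dimensional Fredholm alternative says: either (I - K) is invertible, or ker(I - K) ≠ {0} and then range(I - K) = ker((I - K)^*)^⊥, with dim ker(I - K) = dim ker((I - K)^*). Since det(I - K) ≠ 0, 1 is not an eigenvalue of K and ker(I - K) = {0}, so we are in the first case: for every y there is a unique x = (I - K)^(-1) y. Explicitly, by the Sherman–Morrison formula, (I - u v^T)^(-1) = I + u v^T/(1 - v·u), i.e. (I - K)^(-1) = I + K/(-7).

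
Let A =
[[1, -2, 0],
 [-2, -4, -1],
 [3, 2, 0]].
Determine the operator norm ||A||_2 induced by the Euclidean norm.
||A||_2 ≈ 5.7117 (= sqrt(largest eigenvalue of A^T A))

||A||_2 = sigma_max(A) = sqrt(lambda_max(A^T A)). Form the symmetric matrix M = A^T A =
[[14, 12, 2],
 [12, 24, 4],
 [2, 4, 1]].
Its characteristic polynomial (trace, sum of principal 2x2 minors, determinant of M give the coefficients) is
  p(λ) = det(λ I - M) = λ^3 - 39λ^2 + 210λ - 64.
No integer candidate from the rational root theorem (±divisors of 64) is a root, so the roots are irrational. The cubic discriminant is Δ = 24170724 > 0, so there are three distinct real roots. p(0) = -64 and p(1) = 108 have opposite signs, so a root lies in (0, 1); Newton's method refines it to λ ≈ 0.3241. p(6) = 8 and p(7) = -162 have opposite signs, so a root lies in (6, 7); Newton's method refines it to λ ≈ 6.0529. p(32) = -512 and p(33) = 332 have opposite signs, so a root lies in (32, 33); Newton's method refines it to λ ≈ 32.6229. Check (Vieta): the three roots sum to 39, matching tr M = 39.
So the eigenvalues of A^T A are ≈ 0.3241, 6.0529, 32.6229 (all ≥ 0, as they must be for A^T A). The largest is λ_max ≈ 32.6229, hence ||A||_2 = sqrt(λ_max) ≈ 5.7117.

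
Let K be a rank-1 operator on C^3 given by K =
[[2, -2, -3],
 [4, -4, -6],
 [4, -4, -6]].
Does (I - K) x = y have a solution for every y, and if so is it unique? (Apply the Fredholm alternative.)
(I - K) is invertible (det(I - K) = 9 ≠ 0), so for every y in C^3 the equation (I - K) x = y has a unique solution.

K has rank 1, so it is an outer product K = u v^T: every row of K is a multiple of one row vector. Reading off the entries, u = (-1, -2, -2) and v = (-2, 2, 3) (row i of K equals u_i·v^T). A rank-one matrix u v^T satisfies K u = u (v·u) and kills the (2)-dimensional subspace v^⊥, so its characteristic polynomial is lambda^2 (lambda - v·u) with v·u = tr K = -8. Hence the eigenvalues of I - K are 1 (multiplicity 2) and 1 - (-8) = 9, so det(I - K) = 9. (Direct check: I - K =
[[-1, 2, 3],
 [-4, 5, 6],
 [-4, 4, 7]]
has determinant 9.) The finite-dimensional Fredholm alternative says: either (I - K) is invertible, or ker(I - K) ≠ {0} and then range(I - K) = ker((I - K)^*)^⊥, with dim ker(I - K) = dim ker((I - K)^*). Since det(I - K) ≠ 0, 1 is not an eigenvalue of K and ker(I - K) = {0}, so we are in the first case: for every y there is a unique x = (I - K)^(-1) y. Explicitly, by the Sherman–Morrison formula, (I - u v^T)^(-1) = I + u v^T/(1 - v·u), i.e. (I - K)^(-1) = I + K/(9).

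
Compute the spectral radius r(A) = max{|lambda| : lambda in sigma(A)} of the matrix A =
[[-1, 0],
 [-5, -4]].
r(A) = 4

The eigenvalues of A are the roots of its characteristic polynomial. With M = A (coefficients from the trace and determinant):
  p(λ) = det(λ I - M) = λ^2 + 5λ + 4.
For λ^2 + 5λ + 4 the discriminant is 9. It is a perfect square (3^2), so the roots are rational: λ = (-5 ± 3)/2 = -1, -4.
Thus the eigenvalues (to 4 decimals) are -1 (modulus 1); -4 (modulus 4). The spectral radius is the largest modulus: r(A) = 4. (Cross-check: r(A) ≤ ||A||_2 ≈ 6.451; equality holds whenever A is normal, though it can also hold for some non-normal A.)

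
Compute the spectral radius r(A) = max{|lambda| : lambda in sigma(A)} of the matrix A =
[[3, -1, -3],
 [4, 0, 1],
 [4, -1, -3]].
r(A) ≈ 2.8312

The eigenvalues of A are the roots of its characteristic polynomial. With M = A (coefficients from the trace, the sum of principal 2x2 minors, and det A):
  p(λ) = det(λ I - M) = λ^3 + 8λ + 1.
No integer candidate from the rational root theorem (±divisors of 1) is a root, so the roots are irrational. The cubic discriminant is Δ = -2075 < 0, so there is one real root and a complex-conjugate pair. p(-1) = -8 and p(0) = 1 have opposite signs, so a root lies in (-1, 0); Newton's method refines it to λ ≈ -0.1248. Dividing out (λ - (-0.1248)) leaves approximately λ^2 - 0.1248λ + 8.0156. For λ^2 - 0.1248λ + 8.0156 the discriminant is -32.0467. It is negative, so the remaining roots are the complex-conjugate pair λ ≈ 0.0624 ± 2.8305i. Their product equals the constant term, so |λ|^2 ≈ 8.0156 and |λ| ≈ 2.8312.
Thus the eigenvalues (to 4 decimals) are -0.1248 (modulus 0.1248); 0.0624 ± 2.8305i (modulus 2.8312). The spectral radius is the largest modulus: r(A) ≈ 2.8312. (Cross-check: r(A) ≤ ||A||_2 ≈ 7.2029; equality holds whenever A is normal, though it can also hold for some non-normal A.)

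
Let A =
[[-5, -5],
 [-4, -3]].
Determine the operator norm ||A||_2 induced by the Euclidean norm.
||A||_2 = sqrt((75 + sqrt(5525))/2) ≈ 8.6409 (= sqrt(largest eigenvalue of A^T A))

||A||_2 = sigma_max(A) = sqrt(lambda_max(A^T A)). Form the symmetric matrix M = A^T A =
[[41, 37],
 [37, 34]].
Its characteristic polynomial (trace, determinant of M give the coefficients) is
  p(λ) = det(λ I - M) = λ^2 - 75λ + 25.
For λ^2 - 75λ + 25 the discriminant is 5525. It is nonnegative but not a perfect square, so the roots are real and irrational: λ = (75 ± sqrt(5525))/2 ≈ 74.6652, 0.3348.
So the eigenvalues of A^T A are ≈ 0.3348, 74.6652 (all ≥ 0, as they must be for A^T A). The largest is λ_max = (75 + sqrt(5525))/2 ≈ 74.6652, hence ||A||_2 = sqrt(λ_max) = sqrt((75 + sqrt(5525))/2) ≈ 8.6409.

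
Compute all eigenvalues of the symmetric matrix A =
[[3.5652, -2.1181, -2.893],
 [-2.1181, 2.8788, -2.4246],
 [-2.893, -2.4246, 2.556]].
sigma(A) ≈ {-2, 5, 6}

A is real symmetric, so its spectrum consists of real eigenvalues. Expanding the characteristic polynomial of the displayed matrix gives
  det(λ I - A) = p(λ) = λ^3 + (-9)λ^2 + (8)λ + (60).
Solving p(λ) = 0 yields eigenvalues ≈ -2, 5, 6. (A is shown rounded to 4 decimals, so these recover the underlying integer eigenvalues to within that precision.)
Verification: the trace of A = 9 equals the sum of eigenvalues 9, and det(A) ≈ -60.0005 matches the eigenvalue product -60.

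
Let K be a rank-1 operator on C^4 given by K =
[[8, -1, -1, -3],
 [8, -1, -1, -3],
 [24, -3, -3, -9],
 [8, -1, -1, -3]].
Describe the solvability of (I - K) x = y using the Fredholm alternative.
(I - K) is singular (det(I - K) = 0, i.e. 1 ∈ sigma(K)). (I - K) x = y is solvable iff y ⊥ ker((I - K)^*) = span{(8, -1, -1, -3)}, i.e. iff 8y_1 - y_2 - y_3 - 3y_4 = 0. When solvable, the solutions are x = y + c·(1, 1, 3, 1), c arbitrary (ker(I - K) = span{(1, 1, 3, 1)}, dimension 1).

K has rank 1, so it is an outer product K = u v^T: every row of K is a multiple of one row vector. Reading off the entries, u = (1, 1, 3, 1) and v = (8, -1, -1, -3) (row i of K equals u_i·v^T). A rank-one matrix u v^T satisfies K u = u (v·u) and kills the (3)-dimensional subspace v^⊥, so its characteristic polynomial is lambda^3 (lambda - v·u) with v·u = tr K = 1. Hence the eigenvalues of I - K are 1 (multiplicity 3) and 1 - (1) = 0, so det(I - K) = 0. (Direct check: I - K =
[[-7, 1, 1, 3],
 [-8, 2, 1, 3],
 [-24, 3, 4, 9],
 [-8, 1, 1, 4]]
has determinant 0.) So 1 is an eigenvalue of K and (I - K) is not invertible. The finite-dimensional Fredholm alternative says: either (I - K) is invertible, or ker(I - K) ≠ {0} and then range(I - K) = ker((I - K)^*)^⊥, with dim ker(I - K) = dim ker((I - K)^*). We are in the second case, so we need both kernels. Kernel of I - K: (I - K) u = u - u (v·u) = u - u = 0, so ker(I - K) = span{u} = span{(1, 1, 3, 1)} (it is exactly 1-dimensional because rank(I - K) = 3). Kernel of the adjoint: K is real, so (I - K)^* = I - K^T = I - v u^T, and (I - v u^T) v = v - v (u·v) = 0; hence ker((I - K)^*) = span{v} = span{(8, -1, -1, -3)}. Therefore (I - K) x = y is solvable iff <y, v> = 0, i.e. iff 8y_1 - y_2 - y_3 - 3y_4 = 0. When this holds, K y = u (v·y) = 0, so (I - K) y = y and x = y is a particular solution; the full solution set is the line x = y + c·u = y + c·(1, 1, 3, 1), c ∈ C.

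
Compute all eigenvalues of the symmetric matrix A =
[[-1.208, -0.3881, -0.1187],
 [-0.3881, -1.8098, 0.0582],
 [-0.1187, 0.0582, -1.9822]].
sigma(A) ≈ {-2, -1} (-2 with multiplicity 2)

A is real symmetric, so its spectrum consists of real eigenvalues. Expanding the characteristic polynomial of the displayed matrix gives
  det(λ I - A) = p(λ) = λ^3 + (5)λ^2 + (8)λ + (4).
Solving p(λ) = 0 yields eigenvalues ≈ -2, -2, -1. (A is shown rounded to 4 decimals, so these recover the underlying integer eigenvalues to within that precision.)
Verification: the trace of A = -5 equals the sum of eigenvalues -5, and det(A) ≈ -4.0000 matches the eigenvalue product -4.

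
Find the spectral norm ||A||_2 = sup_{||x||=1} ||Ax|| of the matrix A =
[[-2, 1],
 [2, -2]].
||A||_2 = sqrt((13 + sqrt(153))/2) ≈ 3.5616 (= sqrt(largest eigenvalue of A^T A))

||A||_2 = sigma_max(A) = sqrt(lambda_max(A^T A)). Form the symmetric matrix M = A^T A =
[[8, -6],
 [-6, 5]].
Its characteristic polynomial (trace, determinant of M give the coefficients) is
  p(λ) = det(λ I - M) = λ^2 - 13λ + 4.
For λ^2 - 13λ + 4 the discriminant is 153. It is nonnegative but not a perfect square, so the roots are real and irrational: λ = (13 ± sqrt(153))/2 ≈ 12.6847, 0.3153.
So the eigenvalues of A^T A are ≈ 0.3153, 12.6847 (all ≥ 0, as they must be for A^T A). The largest is λ_max = (13 + sqrt(153))/2 ≈ 12.6847, hence ||A||_2 = sqrt(λ_max) = sqrt((13 + sqrt(153))/2) ≈ 3.5616.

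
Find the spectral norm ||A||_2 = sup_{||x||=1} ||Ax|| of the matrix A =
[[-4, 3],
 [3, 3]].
||A||_2 = sqrt((43 + sqrt(85))/2) ≈ 5.1098 (= sqrt(largest eigenvalue of A^T A))

||A||_2 = sigma_max(A) = sqrt(lambda_max(A^T A)). Form the symmetric matrix M = A^T A =
[[25, -3],
 [-3, 18]].
Its characteristic polynomial (trace, determinant of M give the coefficients) is
  p(λ) = det(λ I - M) = λ^2 - 43λ + 441.
For λ^2 - 43λ + 441 the discriminant is 85. It is nonnegative but not a perfect square, so the roots are real and irrational: λ = (43 ± sqrt(85))/2 ≈ 26.1098, 16.8902.
So the eigenvalues of A^T A are ≈ 16.8902, 26.1098 (all ≥ 0, as they must be for A^T A). The largest is λ_max = (43 + sqrt(85))/2 ≈ 26.1098, hence ||A||_2 = sqrt(λ_max) = sqrt((43 + sqrt(85))/2) ≈ 5.1098.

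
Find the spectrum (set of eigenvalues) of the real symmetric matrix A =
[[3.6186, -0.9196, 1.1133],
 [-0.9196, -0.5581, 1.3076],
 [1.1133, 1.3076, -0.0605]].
sigma(A) ≈ {-2, 1, 4}

A is real symmetric, so its spectrum consists of real eigenvalues. Expanding the characteristic polynomial of the displayed matrix gives
  det(λ I - A) = p(λ) = λ^3 + (-3)λ^2 + (-6)λ + (8).
Solving p(λ) = 0 yields eigenvalues ≈ -2, 1, 4. (A is shown rounded to 4 decimals, so these recover the underlying integer eigenvalues to within that precision.)
Verification: the trace of A = 3 equals the sum of eigenvalues 3, and det(A) ≈ -7.9995 matches the eigenvalue product -8.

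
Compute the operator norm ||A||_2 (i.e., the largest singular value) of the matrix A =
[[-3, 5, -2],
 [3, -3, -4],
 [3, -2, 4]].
||A||_2 ≈ 8.0887 (= sqrt(largest eigenvalue of A^T A))

||A||_2 = sigma_max(A) = sqrt(lambda_max(A^T A)). Form the symmetric matrix M = A^T A =
[[27, -30, 6],
 [-30, 38, -6],
 [6, -6, 36]].
Its characteristic polynomial (trace, sum of principal 2x2 minors, determinant of M give the coefficients) is
  p(λ) = det(λ I - M) = λ^3 - 101λ^2 + 2394λ - 4356.
No integer candidate from the rational root theorem (±divisors of 4356) is a root, so the roots are irrational. The cubic discriminant is Δ = 4076323956 > 0, so there are three distinct real roots. p(1) = -2062 and p(2) = 36 have opposite signs, so a root lies in (1, 2); Newton's method refines it to λ ≈ 1.982. p(33) = 594 and p(34) = -412 have opposite signs, so a root lies in (33, 34); Newton's method refines it to λ ≈ 33.5906. p(65) = -846 and p(66) = 1188 have opposite signs, so a root lies in (65, 66); Newton's method refines it to λ ≈ 65.4274. Check (Vieta): the three roots sum to 101, matching tr M = 101.
So the eigenvalues of A^T A are ≈ 1.982, 33.5906, 65.4274 (all ≥ 0, as they must be for A^T A). The largest is λ_max ≈ 65.4274, hence ||A||_2 = sqrt(λ_max) ≈ 8.0887.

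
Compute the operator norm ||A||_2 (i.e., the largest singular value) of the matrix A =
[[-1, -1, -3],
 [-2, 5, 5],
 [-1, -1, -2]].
||A||_2 ≈ 8.0237 (= sqrt(largest eigenvalue of A^T A))

||A||_2 = sigma_max(A) = sqrt(lambda_max(A^T A)). Form the symmetric matrix M = A^T A =
[[6, -8, -5],
 [-8, 27, 30],
 [-5, 30, 38]].
Its characteristic polynomial (trace, sum of principal 2x2 minors, determinant of M give the coefficients) is
  p(λ) = det(λ I - M) = λ^3 - 71λ^2 + 427λ - 49.
No integer candidate from the rational root theorem (±divisors of 49) is a root, so the roots are irrational. The cubic discriminant is Δ = 564226768 > 0, so there are three distinct real roots. p(0) = -49 and p(1) = 308 have opposite signs, so a root lies in (0, 1); Newton's method refines it to λ ≈ 0.117. p(6) = 173 and p(7) = -196 have opposite signs, so a root lies in (6, 7); Newton's method refines it to λ ≈ 6.5037. p(64) = -1393 and p(65) = 2356 have opposite signs, so a root lies in (64, 65); Newton's method refines it to λ ≈ 64.3793. Check (Vieta): the three roots sum to 71, matching tr M = 71.
So the eigenvalues of A^T A are ≈ 0.117, 6.5037, 64.3793 (all ≥ 0, as they must be for A^T A). The largest is λ_max ≈ 64.3793, hence ||A||_2 = sqrt(λ_max) ≈ 8.0237.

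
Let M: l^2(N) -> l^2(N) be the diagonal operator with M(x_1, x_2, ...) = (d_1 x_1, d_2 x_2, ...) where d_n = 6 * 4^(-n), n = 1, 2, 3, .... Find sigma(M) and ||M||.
sigma(M) = {6 * 4^(-n) : n ≥ 1} ∪ {0}; ||M|| = 3/2

A bounded diagonal operator on l^2 with diagonal entries d_n has spectrum equal to the closure of {d_n : n ≥ 1}: every d_n is an eigenvalue (with eigenvector e_n), so {d_n} ⊂ sigma(M); the spectrum is closed, so its closure is too; and for lambda not in the closure, (M - lambda I) has bounded inverse (the diagonal entries 1/(d_n - lambda) are bounded). For our sequence d_n = 6 * 4^(-n), n = 1, 2, 3, ...:
  - {d_n} = {6 * 4^(-n) : n ≥ 1}; the only limit point is 0
  - closure = {6 * 4^(-n) : n ≥ 1} ∪ {0}
For the norm: a diagonal operator has ||M|| = sup_n |d_n|. Here d_n = 6 * 4^(-n) is positive and decreasing, so sup_n |d_n| = d_1 = 6/4 = 3/2. So ||M|| = 3/2.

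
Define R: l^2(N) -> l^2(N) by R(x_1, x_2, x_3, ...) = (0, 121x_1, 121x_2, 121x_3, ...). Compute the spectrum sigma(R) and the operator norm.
sigma(R) = closed disk {z in C : |z| ≤ 121}; ||R|| = 121

Note R = 121·U where U is the unit right shift (U x)_k = x_{k-1} (with x_0 := 0); so ||R|| = 121||U|| and sigma(R) = 121·sigma(U). ||R x||^2 = sum_{k≥1} |121x_k|^2 = 14641||x||^2, so ||R|| = 121 and sigma(R) ⊂ {|z| ≤ 121}. For any |lambda| < 121, the equation (R - lambda I) x = 0 forces x_1 = 0, then 121x_k = lambda x_{k+1} ⇒ x = 0, so R has no eigenvalues. But (R - lambda I) is not surjective for |lambda| < 121: solving (R - lambda I) x = e_1 would require x_n proportional to (lambda/121)^(-n), which is not in l^2. So every |lambda| < 121 lies in the residual spectrum. The boundary |lambda| = 121 is in the approximate point spectrum (the spectrum is closed). Hence sigma(R) is the closed disk of radius 121.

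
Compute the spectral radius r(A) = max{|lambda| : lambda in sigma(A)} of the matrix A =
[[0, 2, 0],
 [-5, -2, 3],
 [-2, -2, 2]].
r(A) ≈ 3.5235

The eigenvalues of A are the roots of its characteristic polynomial. With M = A (coefficients from the trace, the sum of principal 2x2 minors, and det A):
  p(λ) = det(λ I - M) = λ^3 + 12λ - 8.
No integer candidate from the rational root theorem (±divisors of 8) is a root, so the roots are irrational. The cubic discriminant is Δ = -8640 < 0, so there is one real root and a complex-conjugate pair. p(0) = -8 and p(1) = 5 have opposite signs, so a root lies in (0, 1); Newton's method refines it to λ ≈ 0.6444. Dividing out (λ - (0.6444)) leaves approximately λ^2 + 0.6444λ + 12.4152. For λ^2 + 0.6444λ + 12.4152 the discriminant is -49.2456. It is negative, so the remaining roots are the complex-conjugate pair λ ≈ -0.3222 ± 3.5088i. Their product equals the constant term, so |λ|^2 ≈ 12.4152 and |λ| ≈ 3.5235.
Thus the eigenvalues (to 4 decimals) are 0.6444 (modulus 0.6444); -0.3222 ± 3.5088i (modulus 3.5235). The spectral radius is the largest modulus: r(A) ≈ 3.5235. (Cross-check: r(A) ≤ ||A||_2 ≈ 7.0357; equality holds whenever A is normal, though it can also hold for some non-normal A.)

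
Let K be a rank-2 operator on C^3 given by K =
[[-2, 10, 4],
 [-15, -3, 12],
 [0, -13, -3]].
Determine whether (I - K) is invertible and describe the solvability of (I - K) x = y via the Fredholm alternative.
(I - K) is invertible (det(I - K) = 336 ≠ 0), so for every y in C^3 the equation (I - K) x = y has a unique solution.

K has rank 2 and factors as K = U V^T = u1 v1^T + u2 v2^T with u1 = (-2, 3, 3), v1 = (-2, -3, 1), u2 = (2, 3, -2), v2 = (-3, 2, 3) (multiplying out reproduces the displayed K). The nonzero eigenvalues of U V^T coincide with those of the 2 x 2 matrix G = V^T U = [[v1·u1, v1·u2], [v2·u1, v2·u2]] = [[-2, -15], [21, -6]], and by the Sylvester determinant identity det(I_3 - U V^T) = det(I_2 - V^T U) = det([[3, 15], [-21, 7]]) = (3)(7) - (15)(-21) = 336. (Direct check: I - K =
[[3, -10, -4],
 [15, 4, -12],
 [0, 13, 4]]
has determinant 336.) The finite-dimensional Fredholm alternative says: either (I - K) is invertible, or ker(I - K) ≠ {0} and then range(I - K) = ker((I - K)^*)^⊥, with dim ker(I - K) = dim ker((I - K)^*). Since det(I - K) ≠ 0, 1 is not an eigenvalue of K and ker(I - K) = {0}, so we are in the first case: for every y there is a unique x = (I - K)^(-1) y. (Explicitly, by the Woodbury identity, (I - U V^T)^(-1) = I + U (I_2 - G)^(-1) V^T.)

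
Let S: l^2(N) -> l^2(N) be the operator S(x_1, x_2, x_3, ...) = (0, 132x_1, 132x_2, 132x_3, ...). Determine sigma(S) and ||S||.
sigma(S) = closed disk {z in C : |z| ≤ 132}; ||S|| = 132

Note S = 132·U where U is the unit right shift (U x)_k = x_{k-1} (with x_0 := 0); so ||S|| = 132||U|| and sigma(S) = 132·sigma(U). ||S x||^2 = sum_{k≥1} |132x_k|^2 = 17424||x||^2, so ||S|| = 132 and sigma(S) ⊂ {|z| ≤ 132}. For any |lambda| < 132, the equation (S - lambda I) x = 0 forces x_1 = 0, then 132x_k = lambda x_{k+1} ⇒ x = 0, so S has no eigenvalues. But (S - lambda I) is not surjective for |lambda| < 132: solving (S - lambda I) x = e_1 would require x_n proportional to (lambda/132)^(-n), which is not in l^2. So every |lambda| < 132 lies in the residual spectrum. The boundary |lambda| = 132 is in the approximate point spectrum (the spectrum is closed). Hence sigma(S) is the closed disk of radius 132.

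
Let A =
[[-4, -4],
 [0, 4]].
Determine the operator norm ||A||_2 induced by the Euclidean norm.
||A||_2 = sqrt((48 + sqrt(1280))/2) ≈ 6.4721 (= sqrt(largest eigenvalue of A^T A))

||A||_2 = sigma_max(A) = sqrt(lambda_max(A^T A)). Form the symmetric matrix M = A^T A =
[[16, 16],
 [16, 32]].
Its characteristic polynomial (trace, determinant of M give the coefficients) is
  p(λ) = det(λ I - M) = λ^2 - 48λ + 256.
For λ^2 - 48λ + 256 the discriminant is 1280. It is nonnegative but not a perfect square, so the roots are real and irrational: λ = (48 ± sqrt(1280))/2 ≈ 41.8885, 6.1115.
So the eigenvalues of A^T A are ≈ 6.1115, 41.8885 (all ≥ 0, as they must be for A^T A). The largest is λ_max = (48 + sqrt(1280))/2 ≈ 41.8885, hence ||A||_2 = sqrt(λ_max) = sqrt((48 + sqrt(1280))/2) ≈ 6.4721.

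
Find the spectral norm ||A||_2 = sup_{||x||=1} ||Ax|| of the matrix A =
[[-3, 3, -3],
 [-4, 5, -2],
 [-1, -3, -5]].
||A||_2 ≈ 8.416 (= sqrt(largest eigenvalue of A^T A))

||A||_2 = sigma_max(A) = sqrt(lambda_max(A^T A)). Form the symmetric matrix M = A^T A =
[[26, -26, 22],
 [-26, 43, -4],
 [22, -4, 38]].
Its characteristic polynomial (trace, sum of principal 2x2 minors, determinant of M give the coefficients) is
  p(λ) = det(λ I - M) = λ^3 - 107λ^2 + 2564λ - 144.
No integer candidate from the rational root theorem (±divisors of 144) is a root, so the roots are irrational. The cubic discriminant is Δ = 7847821904 > 0, so there are three distinct real roots. p(0) = -144 and p(1) = 2314 have opposite signs, so a root lies in (0, 1); Newton's method refines it to λ ≈ 0.0563. p(36) = 144 and p(37) = -1106 have opposite signs, so a root lies in (36, 37); Newton's method refines it to λ ≈ 36.115. p(70) = -1964 and p(71) = 424 have opposite signs, so a root lies in (70, 71); Newton's method refines it to λ ≈ 70.8287. Check (Vieta): the three roots sum to 107, matching tr M = 107.
So the eigenvalues of A^T A are ≈ 0.0563, 36.115, 70.8287 (all ≥ 0, as they must be for A^T A). The largest is λ_max ≈ 70.8287, hence ||A||_2 = sqrt(λ_max) ≈ 8.416.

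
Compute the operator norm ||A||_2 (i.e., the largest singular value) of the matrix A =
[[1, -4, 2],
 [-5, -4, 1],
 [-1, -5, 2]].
||A||_2 ≈ 8.6654 (= sqrt(largest eigenvalue of A^T A))

||A||_2 = sigma_max(A) = sqrt(lambda_max(A^T A)). Form the symmetric matrix M = A^T A =
[[27, 21, -5],
 [21, 57, -22],
 [-5, -22, 9]].
Its characteristic polynomial (trace, sum of principal 2x2 minors, determinant of M give the coefficients) is
  p(λ) = det(λ I - M) = λ^3 - 93λ^2 + 1345λ - 9.
No integer candidate from the rational root theorem (±divisors of 9) is a root, so the roots are irrational. The cubic discriminant is Δ = 5905007456 > 0, so there are three distinct real roots. p(0) = -9 and p(1) = 1244 have opposite signs, so a root lies in (0, 1); Newton's method refines it to λ ≈ 0.0067. p(17) = 892 and p(18) = -99 have opposite signs, so a root lies in (17, 18); Newton's method refines it to λ ≈ 17.9036. p(75) = -384 and p(76) = 4019 have opposite signs, so a root lies in (75, 76); Newton's method refines it to λ ≈ 75.0897. Check (Vieta): the three roots sum to 93, matching tr M = 93.
So the eigenvalues of A^T A are ≈ 0.0067, 17.9036, 75.0897 (all ≥ 0, as they must be for A^T A). The largest is λ_max ≈ 75.0897, hence ||A||_2 = sqrt(λ_max) ≈ 8.6654.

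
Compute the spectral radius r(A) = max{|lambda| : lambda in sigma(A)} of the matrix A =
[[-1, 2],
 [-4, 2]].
r(A) = sqrt(6) ≈ 2.4495

The eigenvalues of A are the roots of its characteristic polynomial. With M = A (coefficients from the trace and determinant):
  p(λ) = det(λ I - M) = λ^2 - λ + 6.
For λ^2 - λ + 6 the discriminant is -23. It is negative, so the roots are the complex-conjugate pair λ = 1/2 ± (sqrt(23)/2) i ≈ 0.5 ± 2.3979i. For a conjugate pair the product of the roots equals the constant term, so |λ|^2 = 6 and |λ| = sqrt(6) ≈ 2.4495.
Thus the eigenvalues (to 4 decimals) are 0.5 ± 2.3979i (modulus 2.4495). The spectral radius is the largest modulus: r(A) = sqrt(6) ≈ 2.4495. (Cross-check: r(A) ≤ ||A||_2 ≈ 4.8442; equality holds whenever A is normal, though it can also hold for some non-normal A.)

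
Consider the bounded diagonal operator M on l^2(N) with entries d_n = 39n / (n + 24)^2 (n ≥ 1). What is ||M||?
||M|| = 13/32 (attained at n = 24)

For M diagonal, ||M|| = sup_n |d_n|. Treat f(x) = 39x / (x + 24)^2 for real x > 0. By the quotient rule, f'(x) = 39(24 - x)/(x + 24)^3, which is positive for x < 24 and negative for x > 24. So f has a unique maximum at x = 24, and since 24 is a positive integer, the supremum over n ≥ 1 is attained at n = 24: d_24 = 39·24/(24 + 24)^2 = 39·24/2304 = 13/32. Hence ||M|| = 13/32.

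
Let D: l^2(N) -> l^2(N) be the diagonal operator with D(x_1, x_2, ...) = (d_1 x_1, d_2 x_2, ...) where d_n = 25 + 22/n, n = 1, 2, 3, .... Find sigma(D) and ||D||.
sigma(D) = {25 + 22/n : n ≥ 1} ∪ {25}; ||D|| = 47

A bounded diagonal operator on l^2 with diagonal entries d_n has spectrum equal to the closure of {d_n : n ≥ 1}: every d_n is an eigenvalue (with eigenvector e_n), so {d_n} ⊂ sigma(D); the spectrum is closed, so its closure is too; and for lambda not in the closure, (D - lambda I) has bounded inverse (the diagonal entries 1/(d_n - lambda) are bounded). For our sequence d_n = 25 + 22/n, n = 1, 2, 3, ...:
  - {d_n} = {25 + 22/n : n ≥ 1}; the only limit point is 25
  - closure = {25 + 22/n : n ≥ 1} ∪ {25}
For the norm: a diagonal operator has ||D|| = sup_n |d_n|. Here d_n = 25 + 22/n is positive and decreasing, so sup_n |d_n| = d_1 = 25 + 22 = 47. So ||D|| = 47.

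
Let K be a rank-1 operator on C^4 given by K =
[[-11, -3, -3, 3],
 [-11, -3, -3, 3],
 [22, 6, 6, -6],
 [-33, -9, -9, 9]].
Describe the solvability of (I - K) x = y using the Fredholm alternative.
(I - K) is singular (det(I - K) = 0, i.e. 1 ∈ sigma(K)). (I - K) x = y is solvable iff y ⊥ ker((I - K)^*) = span{(-11, -3, -3, 3)}, i.e. iff -11y_1 - 3y_2 - 3y_3 + 3y_4 = 0. When solvable, the solutions are x = y + c·(1, 1, -2, 3), c arbitrary (ker(I - K) = span{(1, 1, -2, 3)}, dimension 1).

K has rank 1, so it is an outer product K = u v^T: every row of K is a multiple of one row vector. Reading off the entries, u = (1, 1, -2, 3) and v = (-11, -3, -3, 3) (row i of K equals u_i·v^T). A rank-one matrix u v^T satisfies K u = u (v·u) and kills the (3)-dimensional subspace v^⊥, so its characteristic polynomial is lambda^3 (lambda - v·u) with v·u = tr K = 1. Hence the eigenvalues of I - K are 1 (multiplicity 3) and 1 - (1) = 0, so det(I - K) = 0. (Direct check: I - K =
[[12, 3, 3, -3],
 [11, 4, 3, -3],
 [-22, -6, -5, 6],
 [33, 9, 9, -8]]
has determinant 0.) So 1 is an eigenvalue of K and (I - K) is not invertible. The finite-dimensional Fredholm alternative says: either (I - K) is invertible, or ker(I - K) ≠ {0} and then range(I - K) = ker((I - K)^*)^⊥, with dim ker(I - K) = dim ker((I - K)^*). We are in the second case, so we need both kernels. Kernel of I - K: (I - K) u = u - u (v·u) = u - u = 0, so ker(I - K) = span{u} = span{(1, 1, -2, 3)} (it is exactly 1-dimensional because rank(I - K) = 3). Kernel of the adjoint: K is real, so (I - K)^* = I - K^T = I - v u^T, and (I - v u^T) v = v - v (u·v) = 0; hence ker((I - K)^*) = span{v} = span{(-11, -3, -3, 3)}. Therefore (I - K) x = y is solvable iff <y, v> = 0, i.e. iff -11y_1 - 3y_2 - 3y_3 + 3y_4 = 0. When this holds, K y = u (v·y) = 0, so (I - K) y = y and x = y is a particular solution; the full solution set is the line x = y + c·u = y + c·(1, 1, -2, 3), c ∈ C.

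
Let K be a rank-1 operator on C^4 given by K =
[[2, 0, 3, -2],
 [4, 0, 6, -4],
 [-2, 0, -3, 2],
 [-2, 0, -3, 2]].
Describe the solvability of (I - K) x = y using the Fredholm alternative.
(I - K) is singular (det(I - K) = 0, i.e. 1 ∈ sigma(K)). (I - K) x = y is solvable iff y ⊥ ker((I - K)^*) = span{(2, 0, 3, -2)}, i.e. iff 2y_1 + 3y_3 - 2y_4 = 0. When solvable, the solutions are x = y + c·(1, 2, -1, -1), c arbitrary (ker(I - K) = span{(1, 2, -1, -1)}, dimension 1).

K has rank 1, so it is an outer product K = u v^T: every row of K is a multiple of one row vector. Reading off the entries, u = (1, 2, -1, -1) and v = (2, 0, 3, -2) (row i of K equals u_i·v^T). A rank-one matrix u v^T satisfies K u = u (v·u) and kills the (3)-dimensional subspace v^⊥, so its characteristic polynomial is lambda^3 (lambda - v·u) with v·u = tr K = 1. Hence the eigenvalues of I - K are 1 (multiplicity 3) and 1 - (1) = 0, so det(I - K) = 0. (Direct check: I - K =
[[-1, 0, -3, 2],
 [-4, 1, -6, 4],
 [2, 0, 4, -2],
 [2, 0, 3, -1]]
has determinant 0.) So 1 is an eigenvalue of K and (I - K) is not invertible. The finite-dimensional Fredholm alternative says: either (I - K) is invertible, or ker(I - K) ≠ {0} and then range(I - K) = ker((I - K)^*)^⊥, with dim ker(I - K) = dim ker((I - K)^*). We are in the second case, so we need both kernels. Kernel of I - K: (I - K) u = u - u (v·u) = u - u = 0, so ker(I - K) = span{u} = span{(1, 2, -1, -1)} (it is exactly 1-dimensional because rank(I - K) = 3). Kernel of the adjoint: K is real, so (I - K)^* = I - K^T = I - v u^T, and (I - v u^T) v = v - v (u·v) = 0; hence ker((I - K)^*) = span{v} = span{(2, 0, 3, -2)}. Therefore (I - K) x = y is solvable iff <y, v> = 0, i.e. iff 2y_1 + 3y_3 - 2y_4 = 0. When this holds, K y = u (v·y) = 0, so (I - K) y = y and x = y is a particular solution; the full solution set is the line x = y + c·u = y + c·(1, 2, -1, -1), c ∈ C.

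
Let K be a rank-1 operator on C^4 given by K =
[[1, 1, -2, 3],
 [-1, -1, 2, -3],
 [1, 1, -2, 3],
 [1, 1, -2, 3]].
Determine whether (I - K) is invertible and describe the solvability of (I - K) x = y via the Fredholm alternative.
(I - K) is singular (det(I - K) = 0, i.e. 1 ∈ sigma(K)). (I - K) x = y is solvable iff y ⊥ ker((I - K)^*) = span{(1, 1, -2, 3)}, i.e. iff y_1 + y_2 - 2y_3 + 3y_4 = 0. When solvable, the solutions are x = y + c·(1, -1, 1, 1), c arbitrary (ker(I - K) = span{(1, -1, 1, 1)}, dimension 1).

K has rank 1, so it is an outer product K = u v^T: every row of K is a multiple of one row vector. Reading off the entries, u = (1, -1, 1, 1) and v = (1, 1, -2, 3) (row i of K equals u_i·v^T). A rank-one matrix u v^T satisfies K u = u (v·u) and kills the (3)-dimensional subspace v^⊥, so its characteristic polynomial is lambda^3 (lambda - v·u) with v·u = tr K = 1. Hence the eigenvalues of I - K are 1 (multiplicity 3) and 1 - (1) = 0, so det(I - K) = 0. (Direct check: I - K =
[[0, -1, 2, -3],
 [1, 2, -2, 3],
 [-1, -1, 3, -3],
 [-1, -1, 2, -2]]
has determinant 0.) So 1 is an eigenvalue of K and (I - K) is not invertible. The finite-dimensional Fredholm alternative says: either (I - K) is invertible, or ker(I - K) ≠ {0} and then range(I - K) = ker((I - K)^*)^⊥, with dim ker(I - K) = dim ker((I - K)^*). We are in the second case, so we need both kernels. Kernel of I - K: (I - K) u = u - u (v·u) = u - u = 0, so ker(I - K) = span{u} = span{(1, -1, 1, 1)} (it is exactly 1-dimensional because rank(I - K) = 3). Kernel of the adjoint: K is real, so (I - K)^* = I - K^T = I - v u^T, and (I - v u^T) v = v - v (u·v) = 0; hence ker((I - K)^*) = span{v} = span{(1, 1, -2, 3)}. Therefore (I - K) x = y is solvable iff <y, v> = 0, i.e. iff y_1 + y_2 - 2y_3 + 3y_4 = 0. When this holds, K y = u (v·y) = 0, so (I - K) y = y and x = y is a particular solution; the full solution set is the line x = y + c·u = y + c·(1, -1, 1, 1), c ∈ C.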